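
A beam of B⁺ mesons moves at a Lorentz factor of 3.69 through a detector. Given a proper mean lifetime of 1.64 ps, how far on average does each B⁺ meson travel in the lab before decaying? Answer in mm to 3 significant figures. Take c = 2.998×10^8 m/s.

β = √(1 − 1/γ²) = √(1 − 1/3.69²) = 0.96258
Dilated lifetime: Δt = γτ₀ = 3.69 × 1.64 ps = 6.0516 ps
d = vΔt = 0.96258c × 6.0516 ps = 2.8858×10^8 m/s × 6.0516×10^-12 s = 1.75 mm

d ≈ 1.75 mm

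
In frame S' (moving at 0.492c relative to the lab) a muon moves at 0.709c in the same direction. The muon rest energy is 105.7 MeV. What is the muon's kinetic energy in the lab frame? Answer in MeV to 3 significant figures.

K ≈ 127 MeV

u_lab = (0.709 + 0.492)/(1 + 0.709×0.492) = 0.890403
γ = 1/√(1 − 0.890403²) = 2.1970
K = (γ − 1)m₀c² = (2.1970 − 1) × 105.7 = 1.1970 × 105.7 = 127 MeV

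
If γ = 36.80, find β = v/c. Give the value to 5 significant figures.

β ≈ 0.99963

β = √(1 − 1/γ²) = √(1 − 1/36.80²) = √(0.9992616) = 0.99963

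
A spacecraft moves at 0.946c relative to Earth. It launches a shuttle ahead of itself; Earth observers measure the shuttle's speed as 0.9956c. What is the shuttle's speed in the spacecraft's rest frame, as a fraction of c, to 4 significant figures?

u' ≈ 0.8528c

Inverse velocity addition: u' = (u − v)/(1 − uv/c²)
= (0.9956 − 0.946)/(1 − 0.9956×0.946) = 0.04960/0.0581624 = 0.8528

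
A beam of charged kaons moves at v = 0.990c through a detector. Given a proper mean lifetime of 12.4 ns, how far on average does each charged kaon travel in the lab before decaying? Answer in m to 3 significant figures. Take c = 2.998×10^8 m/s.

γ = 1/√(1 − 0.990²) = 7.0888
Dilated lifetime: Δt = γτ₀ = 7.0888 × 12.4 ns = 87.901 ns
d = vΔt = 0.990c × 87.901 ns = 2.9680×10^8 m/s × 8.7901×10^-8 s = 26.1 m

d ≈ 26.1 m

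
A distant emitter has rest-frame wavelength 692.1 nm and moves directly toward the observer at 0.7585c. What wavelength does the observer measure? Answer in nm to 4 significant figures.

λ_obs ≈ 256.5 nm

Relativistic Doppler: λ_obs = λ_src √((1−β)/(1+β))
= 692.1 × √(0.241500/1.75850) = 692.1 × 0.370585 = 256.5 nm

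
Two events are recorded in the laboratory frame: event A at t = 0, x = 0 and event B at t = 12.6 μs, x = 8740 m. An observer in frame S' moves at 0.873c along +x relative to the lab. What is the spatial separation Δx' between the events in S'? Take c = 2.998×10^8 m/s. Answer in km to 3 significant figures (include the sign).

γ = 1/√(1 − 0.873²) = 2.0504
Δx' = γ(Δx − vΔt) = 2.0504 × (8740 m − 0.873×(2.998×10^8 m/s)×12.6×10^-6 s)
= 2.0504 × (5442.3 m) = 11.2 km

Δx' ≈ 11.2 km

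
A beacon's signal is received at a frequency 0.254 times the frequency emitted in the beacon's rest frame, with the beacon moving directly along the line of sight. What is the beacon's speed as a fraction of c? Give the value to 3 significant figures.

β ≈ 0.879

f_obs/f_src = √((1−β)/(1+β)) = 0.254  ⇒  (1−β)/(1+β) = 0.064516
β = |1 − D²|/(1 + D²) = |1 − 0.064516|/(1 + 0.064516) = 0.879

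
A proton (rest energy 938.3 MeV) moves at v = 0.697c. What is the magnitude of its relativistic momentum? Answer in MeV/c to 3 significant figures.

γ = 1/√(1 − 0.697²) = 1.3946
p = γβm₀c = 1.3946 × 0.697 × 938.3 MeV/c = 912 MeV/c

p ≈ 912 MeV/c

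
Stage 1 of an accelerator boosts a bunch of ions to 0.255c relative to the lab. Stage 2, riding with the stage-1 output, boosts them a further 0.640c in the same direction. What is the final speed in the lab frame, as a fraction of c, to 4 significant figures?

Compose boost 2: (0.640 + 0.255)/(1 + 0.640×0.255) = 0.8950/1.16320 = 0.7694

u ≈ 0.7694c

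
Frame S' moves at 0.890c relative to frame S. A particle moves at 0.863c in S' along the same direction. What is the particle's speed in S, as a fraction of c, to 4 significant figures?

u ≈ 0.9915c

Relativistic velocity addition: u = (u' + v)/(1 + u'v/c²)
= (0.863 + 0.890)/(1 + 0.863×0.890) = 1.753/1.76807 = 0.9915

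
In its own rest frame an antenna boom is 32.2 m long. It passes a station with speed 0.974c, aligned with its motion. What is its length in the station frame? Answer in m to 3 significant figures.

γ = 1/√(1 − 0.974²) = 4.4141
Length contraction: L = L₀/γ = 32.2/4.4141 = 7.29 m

L ≈ 7.29 m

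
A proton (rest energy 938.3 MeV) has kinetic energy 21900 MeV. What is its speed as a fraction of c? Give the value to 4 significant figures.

γ = 1 + K/(m₀c²) = 1 + 21900/938.3 = 24.3401
β = √(1 − 1/γ²) = 0.9992

β ≈ 0.9992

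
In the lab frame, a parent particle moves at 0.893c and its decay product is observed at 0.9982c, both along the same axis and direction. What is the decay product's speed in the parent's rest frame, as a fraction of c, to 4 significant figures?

u' ≈ 0.9686c

Inverse velocity addition: u' = (u − v)/(1 − uv/c²)
= (0.9982 − 0.893)/(1 − 0.9982×0.893) = 0.1052/0.108607 = 0.9686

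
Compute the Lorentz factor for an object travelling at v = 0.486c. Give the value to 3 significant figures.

γ ≈ 1.14

γ = 1/√(1 − β²) = 1/√(1 − 0.486²) = 1/√(0.76380) = 1.14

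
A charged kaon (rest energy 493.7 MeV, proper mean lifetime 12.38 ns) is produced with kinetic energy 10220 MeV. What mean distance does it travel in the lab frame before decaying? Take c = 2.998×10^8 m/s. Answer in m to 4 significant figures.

d ≈ 80.46 m

γ = 1 + K/(m₀c²) = 1 + 10220/493.7 = 21.7008
β = √(1 − 1/γ²) = 0.998938
Dilated lifetime: γτ₀ = 21.7008 × 12.38 ns = 268.656 ns
d = βc·γτ₀ = 0.998938 × (2.998×10^8 m/s) × 2.68656×10^-7 s = 80.46 m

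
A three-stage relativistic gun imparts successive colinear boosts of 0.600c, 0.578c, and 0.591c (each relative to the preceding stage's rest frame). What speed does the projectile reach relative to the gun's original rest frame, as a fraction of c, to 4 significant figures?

Compose boost 2: (0.578 + 0.600)/(1 + 0.578×0.600) = 1.178/1.34680 = 0.874666
Compose boost 3: (0.591 + 0.874666)/(1 + 0.591×0.874666) = 1.46567/1.51693 = 0.9662

u ≈ 0.9662c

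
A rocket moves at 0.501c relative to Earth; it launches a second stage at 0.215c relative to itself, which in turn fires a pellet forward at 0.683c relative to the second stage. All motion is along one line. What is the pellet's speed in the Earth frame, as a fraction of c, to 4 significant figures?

Compose boost 2: (0.215 + 0.501)/(1 + 0.215×0.501) = 0.7160/1.10772 = 0.646376
Compose boost 3: (0.683 + 0.646376)/(1 + 0.683×0.646376) = 1.32938/1.44147 = 0.9222

u ≈ 0.9222c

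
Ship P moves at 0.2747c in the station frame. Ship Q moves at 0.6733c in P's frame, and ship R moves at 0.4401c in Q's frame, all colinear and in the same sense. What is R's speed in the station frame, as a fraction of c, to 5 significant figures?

Compose boost 2: (0.6733 + 0.2747)/(1 + 0.6733×0.2747) = 0.94800/1.184956 = 0.8000300
Compose boost 3: (0.4401 + 0.8000300)/(1 + 0.4401×0.8000300) = 1.240130/1.352093 = 0.91719

u ≈ 0.91719c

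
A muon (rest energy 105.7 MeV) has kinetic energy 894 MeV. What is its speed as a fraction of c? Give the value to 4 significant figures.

γ = 1 + K/(m₀c²) = 1 + 894/105.7 = 9.45790
β = √(1 − 1/γ²) = 0.9944

β ≈ 0.9944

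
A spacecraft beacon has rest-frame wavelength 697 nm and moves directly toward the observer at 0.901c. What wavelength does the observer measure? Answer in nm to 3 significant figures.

Relativistic Doppler: λ_obs = λ_src √((1−β)/(1+β))
= 697 × √(0.099000/1.9010) = 697 × 0.22821 = 159 nm

λ_obs ≈ 159 nm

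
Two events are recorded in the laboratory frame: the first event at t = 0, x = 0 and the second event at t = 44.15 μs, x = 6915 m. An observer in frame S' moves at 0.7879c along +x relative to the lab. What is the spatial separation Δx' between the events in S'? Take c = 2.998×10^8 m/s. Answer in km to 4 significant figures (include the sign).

Δx' ≈ -5.706 km

γ = 1/√(1 − 0.7879²) = 1.62390
Δx' = γ(Δx − vΔt) = 1.62390 × (6915 m − 0.7879×(2.998×10^8 m/s)×44.15×10^-6 s)
= 1.62390 × (-3513.78 m) = -5.706 km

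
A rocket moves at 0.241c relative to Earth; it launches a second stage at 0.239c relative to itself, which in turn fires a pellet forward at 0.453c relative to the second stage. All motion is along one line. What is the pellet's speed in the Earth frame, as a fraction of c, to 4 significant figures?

Compose boost 2: (0.239 + 0.241)/(1 + 0.239×0.241) = 0.4800/1.05760 = 0.453858
Compose boost 3: (0.453 + 0.453858)/(1 + 0.453×0.453858) = 0.906858/1.20560 = 0.7522

u ≈ 0.7522c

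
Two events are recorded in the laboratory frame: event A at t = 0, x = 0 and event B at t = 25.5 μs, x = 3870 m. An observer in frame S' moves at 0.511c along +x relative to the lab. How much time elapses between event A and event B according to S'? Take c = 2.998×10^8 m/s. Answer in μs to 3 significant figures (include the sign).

γ = 1/√(1 − 0.511²) = 1.1634
Δt' = γ(Δt − vΔx/c²) = 1.1634 × (25.5 μs − 0.511×3870 m / (2.998×10^8 m/s))
= 1.1634 × (18.904 μs) = 22.0 μs

Δt' ≈ 22.0 μs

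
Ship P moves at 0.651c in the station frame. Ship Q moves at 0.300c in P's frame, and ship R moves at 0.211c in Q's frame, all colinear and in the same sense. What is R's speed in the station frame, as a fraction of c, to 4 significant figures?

u ≈ 0.8619c

Compose boost 2: (0.300 + 0.651)/(1 + 0.300×0.651) = 0.9510/1.19530 = 0.795616
Compose boost 3: (0.211 + 0.795616)/(1 + 0.211×0.795616) = 1.00662/1.16788 = 0.8619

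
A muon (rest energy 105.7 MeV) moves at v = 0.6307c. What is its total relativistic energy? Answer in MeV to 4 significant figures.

E ≈ 136.2 MeV

γ = 1/√(1 − 0.6307²) = 1.28862
E = γm₀c² = 1.28862 × 105.7 MeV = 136.2 MeV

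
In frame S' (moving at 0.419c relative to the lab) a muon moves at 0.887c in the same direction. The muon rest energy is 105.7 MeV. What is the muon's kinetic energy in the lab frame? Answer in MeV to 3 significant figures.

u_lab = (0.887 + 0.419)/(1 + 0.887×0.419) = 0.952136
γ = 1/√(1 − 0.952136²) = 3.2714
K = (γ − 1)m₀c² = (3.2714 − 1) × 105.7 = 2.2714 × 105.7 = 240 MeV

K ≈ 240 MeV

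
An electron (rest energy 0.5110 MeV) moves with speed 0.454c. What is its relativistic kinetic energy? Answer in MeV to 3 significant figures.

γ = 1/√(1 − 0.454²) = 1.1223
K = (γ − 1)m₀c² = (1.1223 − 1) × 0.5110 MeV = 0.12233 × 0.5110 MeV = 0.0625 MeV

K ≈ 0.0625 MeV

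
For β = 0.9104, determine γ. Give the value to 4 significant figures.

γ = 1/√(1 − β²) = 1/√(1 − 0.9104²) = 1/√(0.171172) = 2.417

γ ≈ 2.417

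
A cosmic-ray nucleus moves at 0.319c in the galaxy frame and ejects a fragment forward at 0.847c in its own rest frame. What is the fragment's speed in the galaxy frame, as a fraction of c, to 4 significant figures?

u ≈ 0.9180c

Compose boost 2: (0.847 + 0.319)/(1 + 0.847×0.319) = 1.166/1.27019 = 0.9180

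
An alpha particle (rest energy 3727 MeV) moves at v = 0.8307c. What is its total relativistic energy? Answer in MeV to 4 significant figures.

E ≈ 6695 MeV

γ = 1/√(1 − 0.8307²) = 1.79623
E = γm₀c² = 1.79623 × 3727 MeV = 6695 MeV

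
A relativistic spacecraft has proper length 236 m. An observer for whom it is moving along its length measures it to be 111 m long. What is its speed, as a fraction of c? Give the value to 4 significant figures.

β ≈ 0.8825

γ = L₀/L = 236/111 = 2.12613
β = √(1 − 1/γ²) = 0.8825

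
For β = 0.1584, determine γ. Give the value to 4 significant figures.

γ ≈ 1.013

γ = 1/√(1 − β²) = 1/√(1 − 0.1584²) = 1/√(0.974909) = 1.013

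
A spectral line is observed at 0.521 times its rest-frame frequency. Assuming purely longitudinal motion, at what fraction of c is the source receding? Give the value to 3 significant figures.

f_obs/f_src = √((1−β)/(1+β)) = 0.521  ⇒  (1−β)/(1+β) = 0.27144
β = |1 − D²|/(1 + D²) = |1 − 0.27144|/(1 + 0.27144) = 0.573

β ≈ 0.573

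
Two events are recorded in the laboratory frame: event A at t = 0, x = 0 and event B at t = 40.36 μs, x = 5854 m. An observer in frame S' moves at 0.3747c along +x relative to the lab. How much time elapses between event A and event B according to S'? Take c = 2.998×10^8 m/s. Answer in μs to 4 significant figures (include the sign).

γ = 1/√(1 − 0.3747²) = 1.07858
Δt' = γ(Δt − vΔx/c²) = 1.07858 × (40.36 μs − 0.3747×5854 m / (2.998×10^8 m/s))
= 1.07858 × (33.0435 μs) = 35.64 μs

Δt' ≈ 35.64 μs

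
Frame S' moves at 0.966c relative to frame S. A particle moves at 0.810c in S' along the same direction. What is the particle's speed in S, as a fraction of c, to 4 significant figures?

u ≈ 0.9964c

Relativistic velocity addition: u = (u' + v)/(1 + u'v/c²)
= (0.810 + 0.966)/(1 + 0.810×0.966) = 1.776/1.78246 = 0.9964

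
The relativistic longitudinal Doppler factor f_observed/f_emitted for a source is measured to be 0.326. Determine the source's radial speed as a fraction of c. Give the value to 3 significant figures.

β ≈ 0.808

f_obs/f_src = √((1−β)/(1+β)) = 0.326  ⇒  (1−β)/(1+β) = 0.10628
β = |1 − D²|/(1 + D²) = |1 − 0.10628|/(1 + 0.10628) = 0.808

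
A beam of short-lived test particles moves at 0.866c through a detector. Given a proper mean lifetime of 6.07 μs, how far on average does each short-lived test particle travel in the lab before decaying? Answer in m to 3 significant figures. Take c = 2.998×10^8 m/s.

d ≈ 3150 m

γ = 1/√(1 − 0.866²) = 1.9998
Dilated lifetime: Δt = γτ₀ = 1.9998 × 6.07 μs = 12.139 μs
d = vΔt = 0.866c × 12.139 μs = 2.5963×10^8 m/s × 1.2139×10^-5 s = 3150 m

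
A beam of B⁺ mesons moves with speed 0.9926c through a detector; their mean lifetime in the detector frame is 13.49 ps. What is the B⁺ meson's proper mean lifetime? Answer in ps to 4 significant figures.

γ = 1/√(1 − 0.9926²) = 8.23520
Proper time: τ₀ = Δt/γ = 13.49/8.23520 = 1.638 ps

τ₀ ≈ 1.638 ps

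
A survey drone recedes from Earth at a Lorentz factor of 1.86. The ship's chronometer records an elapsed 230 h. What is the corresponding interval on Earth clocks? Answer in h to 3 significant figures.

Δt ≈ 428 h

γ = 1.86 (given)
Time dilation: Δt = γτ₀ = 1.86 × 230 h = 428 h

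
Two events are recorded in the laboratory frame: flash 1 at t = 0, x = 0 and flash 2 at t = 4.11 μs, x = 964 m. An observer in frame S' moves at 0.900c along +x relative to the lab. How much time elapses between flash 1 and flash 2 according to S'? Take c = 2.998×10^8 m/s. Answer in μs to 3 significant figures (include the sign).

Δt' ≈ 2.79 μs

γ = 1/√(1 − 0.900²) = 2.2942
Δt' = γ(Δt − vΔx/c²) = 2.2942 × (4.11 μs − 0.900×964 m / (2.998×10^8 m/s))
= 2.2942 × (1.2161 μs) = 2.79 μs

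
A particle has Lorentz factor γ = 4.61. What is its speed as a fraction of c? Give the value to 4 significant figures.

β = √(1 − 1/γ²) = √(1 − 1/4.61²) = √(0.952946) = 0.9762

β ≈ 0.9762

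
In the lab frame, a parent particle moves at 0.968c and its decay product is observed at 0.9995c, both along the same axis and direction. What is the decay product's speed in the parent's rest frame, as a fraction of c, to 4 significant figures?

u' ≈ 0.9697c

Inverse velocity addition: u' = (u − v)/(1 − uv/c²)
= (0.9995 − 0.968)/(1 − 0.9995×0.968) = 0.03150/0.0324840 = 0.9697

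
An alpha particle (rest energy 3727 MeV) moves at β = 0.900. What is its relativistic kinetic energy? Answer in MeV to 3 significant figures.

K ≈ 4820 MeV

γ = 1/√(1 − 0.900²) = 2.2942
K = (γ − 1)m₀c² = (2.2942 − 1) × 3727 MeV = 1.2942 × 3727 MeV = 4820 MeV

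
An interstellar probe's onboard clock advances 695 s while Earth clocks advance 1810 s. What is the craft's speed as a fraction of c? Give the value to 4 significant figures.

γ = Δt/τ₀ = 1810/695 = 2.60432
β = √(1 − 1/γ²) = √(1 − 1/2.60432²) = 0.9233

β ≈ 0.9233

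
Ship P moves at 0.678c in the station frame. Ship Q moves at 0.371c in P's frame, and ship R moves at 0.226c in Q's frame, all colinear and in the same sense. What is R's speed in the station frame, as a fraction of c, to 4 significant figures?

u ≈ 0.8947c

Compose boost 2: (0.371 + 0.678)/(1 + 0.371×0.678) = 1.049/1.25154 = 0.838169
Compose boost 3: (0.226 + 0.838169)/(1 + 0.226×0.838169) = 1.06417/1.18943 = 0.8947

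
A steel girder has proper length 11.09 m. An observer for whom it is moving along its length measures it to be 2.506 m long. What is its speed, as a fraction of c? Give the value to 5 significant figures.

β ≈ 0.97413

γ = L₀/L = 11.09/2.506 = 4.425379
β = √(1 − 1/γ²) = 0.97413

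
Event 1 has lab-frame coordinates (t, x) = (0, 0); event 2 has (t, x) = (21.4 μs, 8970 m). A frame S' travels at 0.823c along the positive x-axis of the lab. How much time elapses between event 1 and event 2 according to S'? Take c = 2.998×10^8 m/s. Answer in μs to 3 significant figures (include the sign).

Δt' ≈ -5.68 μs

γ = 1/√(1 − 0.823²) = 1.7604
Δt' = γ(Δt − vΔx/c²) = 1.7604 × (21.4 μs − 0.823×8970 m / (2.998×10^8 m/s))
= 1.7604 × (-3.2241 μs) = -5.68 μs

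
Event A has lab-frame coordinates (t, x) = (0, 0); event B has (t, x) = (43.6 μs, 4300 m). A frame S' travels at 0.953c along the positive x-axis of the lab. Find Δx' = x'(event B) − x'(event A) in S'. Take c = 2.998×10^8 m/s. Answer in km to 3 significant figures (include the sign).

γ = 1/√(1 − 0.953²) = 3.3007
Δx' = γ(Δx − vΔt) = 3.3007 × (4300 m − 0.953×(2.998×10^8 m/s)×43.6×10^-6 s)
= 3.3007 × (-8156.9 m) = -26.9 km

Δx' ≈ -26.9 km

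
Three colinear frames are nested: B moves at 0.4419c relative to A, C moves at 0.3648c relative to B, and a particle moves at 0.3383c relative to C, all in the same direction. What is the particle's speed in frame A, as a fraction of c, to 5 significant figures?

Compose boost 2: (0.3648 + 0.4419)/(1 + 0.3648×0.4419) = 0.80670/1.161205 = 0.6947093
Compose boost 3: (0.3383 + 0.6947093)/(1 + 0.3383×0.6947093) = 1.033009/1.235020 = 0.83643

u ≈ 0.83643c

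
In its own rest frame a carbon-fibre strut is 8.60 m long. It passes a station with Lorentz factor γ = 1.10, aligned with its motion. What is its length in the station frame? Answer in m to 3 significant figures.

L ≈ 7.82 m

γ = 1.10 (given)
Length contraction: L = L₀/γ = 8.60/1.10 = 7.82 m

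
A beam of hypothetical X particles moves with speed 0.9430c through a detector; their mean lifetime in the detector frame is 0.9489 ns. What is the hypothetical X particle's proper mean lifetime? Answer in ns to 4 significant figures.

τ₀ ≈ 0.3158 ns

γ = 1/√(1 − 0.9430²) = 3.00487
Proper time: τ₀ = Δt/γ = 0.9489/3.00487 = 0.3158 ns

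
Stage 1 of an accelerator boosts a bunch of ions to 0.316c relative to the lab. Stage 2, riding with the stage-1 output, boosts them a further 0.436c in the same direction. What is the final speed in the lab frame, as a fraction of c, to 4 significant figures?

u ≈ 0.6609c

Compose boost 2: (0.436 + 0.316)/(1 + 0.436×0.316) = 0.7520/1.13778 = 0.6609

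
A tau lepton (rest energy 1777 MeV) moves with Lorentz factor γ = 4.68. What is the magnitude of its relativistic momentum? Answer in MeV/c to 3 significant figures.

p ≈ 8120 MeV/c

β = √(1 − 1/γ²) = √(1 − 1/4.68²) = 0.97690
p = γβm₀c = 4.68 × 0.97690 × 1777 MeV/c = 8120 MeV/c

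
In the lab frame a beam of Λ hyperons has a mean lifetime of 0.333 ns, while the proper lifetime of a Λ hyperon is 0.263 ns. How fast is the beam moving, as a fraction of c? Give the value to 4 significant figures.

γ = Δt/τ₀ = 0.333/0.263 = 1.26616
β = √(1 − 1/γ²) = √(1 − 1/1.26616²) = 0.6134

β ≈ 0.6134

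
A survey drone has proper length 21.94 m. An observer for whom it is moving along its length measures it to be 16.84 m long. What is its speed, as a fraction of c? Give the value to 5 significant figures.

β ≈ 0.64099

γ = L₀/L = 21.94/16.84 = 1.302850
β = √(1 − 1/γ²) = 0.64099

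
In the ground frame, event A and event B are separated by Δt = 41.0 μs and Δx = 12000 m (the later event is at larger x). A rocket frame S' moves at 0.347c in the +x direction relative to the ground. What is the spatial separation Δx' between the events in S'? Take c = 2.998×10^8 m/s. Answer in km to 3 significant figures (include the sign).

γ = 1/√(1 − 0.347²) = 1.0663
Δx' = γ(Δx − vΔt) = 1.0663 × (12000 m − 0.347×(2.998×10^8 m/s)×41.0×10^-6 s)
= 1.0663 × (7734.7 m) = 8.25 km

Δx' ≈ 8.25 km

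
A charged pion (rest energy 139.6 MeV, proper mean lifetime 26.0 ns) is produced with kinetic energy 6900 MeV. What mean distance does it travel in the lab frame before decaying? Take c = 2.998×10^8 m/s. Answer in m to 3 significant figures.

γ = 1 + K/(m₀c²) = 1 + 6900/139.6 = 50.427
β = √(1 − 1/γ²) = 0.99980
Dilated lifetime: γτ₀ = 50.427 × 26.0 ns = 1311.1 ns
d = βc·γτ₀ = 0.99980 × (2.998×10^8 m/s) × 1.3111×10^-6 s = 393 m

d ≈ 393 m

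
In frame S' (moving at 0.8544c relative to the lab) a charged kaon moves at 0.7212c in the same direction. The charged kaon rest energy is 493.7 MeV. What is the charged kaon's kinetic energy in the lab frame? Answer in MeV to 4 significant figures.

u_lab = (0.7212 + 0.8544)/(1 + 0.7212×0.8544) = 0.9748834
γ = 1/√(1 − 0.9748834²) = 4.49003
K = (γ − 1)m₀c² = (4.49003 − 1) × 493.7 = 3.49003 × 493.7 = 1723 MeV

K ≈ 1723 MeV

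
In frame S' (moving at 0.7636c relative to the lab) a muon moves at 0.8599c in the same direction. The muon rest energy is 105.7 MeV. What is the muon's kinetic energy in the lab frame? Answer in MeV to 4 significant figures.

u_lab = (0.8599 + 0.7636)/(1 + 0.8599×0.7636) = 0.9800077
γ = 1/√(1 − 0.9800077²) = 5.02615
K = (γ − 1)m₀c² = (5.02615 − 1) × 105.7 = 4.02615 × 105.7 = 425.6 MeV

K ≈ 425.6 MeV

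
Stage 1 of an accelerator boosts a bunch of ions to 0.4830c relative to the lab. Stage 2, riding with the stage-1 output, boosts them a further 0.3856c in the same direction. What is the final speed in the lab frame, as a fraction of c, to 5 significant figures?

Compose boost 2: (0.3856 + 0.4830)/(1 + 0.3856×0.4830) = 0.86860/1.186245 = 0.73223

u ≈ 0.73223c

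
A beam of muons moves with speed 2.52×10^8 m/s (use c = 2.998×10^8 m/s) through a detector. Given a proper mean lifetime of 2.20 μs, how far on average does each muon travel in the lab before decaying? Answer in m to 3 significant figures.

d ≈ 1020 m

β = v/c = 2.52×10^8 / 2.998×10^8 = 0.84056
γ = 1/√(1 − 0.84056²) = 1.8460
Dilated lifetime: Δt = γτ₀ = 1.8460 × 2.20 μs = 4.0612 μs
d = vΔt = 0.84056c × 4.0612 μs = 2.5200×10^8 m/s × 4.0612×10^-6 s = 1020 m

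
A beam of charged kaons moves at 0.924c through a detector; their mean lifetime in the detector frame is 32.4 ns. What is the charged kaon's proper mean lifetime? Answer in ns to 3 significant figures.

γ = 1/√(1 − 0.924²) = 2.6151
Proper time: τ₀ = Δt/γ = 32.4/2.6151 = 12.4 ns

τ₀ ≈ 12.4 ns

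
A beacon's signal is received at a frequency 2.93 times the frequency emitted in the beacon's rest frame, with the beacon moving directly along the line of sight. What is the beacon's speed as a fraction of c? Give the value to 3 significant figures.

f_obs/f_src = √((1+β)/(1−β)) = 2.93  ⇒  (1+β)/(1−β) = 8.5849
β = |1 − D²|/(1 + D²) = |1 − 8.5849|/(1 + 8.5849) = 0.791

β ≈ 0.791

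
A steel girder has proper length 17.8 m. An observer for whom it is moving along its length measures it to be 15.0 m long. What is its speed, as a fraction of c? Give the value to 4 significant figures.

γ = L₀/L = 17.8/15.0 = 1.18667
β = √(1 − 1/γ²) = 0.5384

β ≈ 0.5384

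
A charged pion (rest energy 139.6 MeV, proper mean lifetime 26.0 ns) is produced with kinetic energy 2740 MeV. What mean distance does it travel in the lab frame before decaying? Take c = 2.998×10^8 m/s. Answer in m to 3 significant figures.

γ = 1 + K/(m₀c²) = 1 + 2740/139.6 = 20.628
β = √(1 − 1/γ²) = 0.99882
Dilated lifetime: γτ₀ = 20.628 × 26.0 ns = 536.32 ns
d = βc·γτ₀ = 0.99882 × (2.998×10^8 m/s) × 5.3632×10^-7 s = 161 m

d ≈ 161 m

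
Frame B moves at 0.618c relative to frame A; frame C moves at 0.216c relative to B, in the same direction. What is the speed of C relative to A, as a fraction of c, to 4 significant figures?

Compose boost 2: (0.216 + 0.618)/(1 + 0.216×0.618) = 0.8340/1.13349 = 0.7358

u ≈ 0.7358c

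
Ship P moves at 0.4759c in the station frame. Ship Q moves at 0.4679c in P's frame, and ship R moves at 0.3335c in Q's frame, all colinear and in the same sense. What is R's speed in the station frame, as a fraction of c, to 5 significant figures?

u ≈ 0.87910c

Compose boost 2: (0.4679 + 0.4759)/(1 + 0.4679×0.4759) = 0.94380/1.222674 = 0.7719149
Compose boost 3: (0.3335 + 0.7719149)/(1 + 0.3335×0.7719149) = 1.105415/1.257434 = 0.87910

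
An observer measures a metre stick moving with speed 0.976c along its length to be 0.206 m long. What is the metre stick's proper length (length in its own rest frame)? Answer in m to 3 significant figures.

L₀ ≈ 0.946 m

γ = 1/√(1 − 0.976²) = 4.5920
L₀ = γL = 4.5920 × 0.206 = 0.946 m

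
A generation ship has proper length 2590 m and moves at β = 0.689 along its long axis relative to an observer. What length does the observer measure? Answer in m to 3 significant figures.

L ≈ 1880 m

γ = 1/√(1 − 0.689²) = 1.3798
Length contraction: L = L₀/γ = 2590/1.3798 = 1880 m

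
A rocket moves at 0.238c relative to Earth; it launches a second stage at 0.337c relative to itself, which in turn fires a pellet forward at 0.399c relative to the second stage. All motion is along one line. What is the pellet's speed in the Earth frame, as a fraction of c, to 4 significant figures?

u ≈ 0.7682c

Compose boost 2: (0.337 + 0.238)/(1 + 0.337×0.238) = 0.5750/1.08021 = 0.532306
Compose boost 3: (0.399 + 0.532306)/(1 + 0.399×0.532306) = 0.931306/1.21239 = 0.7682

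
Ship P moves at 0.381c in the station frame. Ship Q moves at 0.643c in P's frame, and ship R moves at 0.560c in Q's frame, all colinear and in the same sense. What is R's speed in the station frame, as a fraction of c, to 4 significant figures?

Compose boost 2: (0.643 + 0.381)/(1 + 0.643×0.381) = 1.024/1.24498 = 0.822501
Compose boost 3: (0.560 + 0.822501)/(1 + 0.560×0.822501) = 1.38250/1.46060 = 0.9465

u ≈ 0.9465c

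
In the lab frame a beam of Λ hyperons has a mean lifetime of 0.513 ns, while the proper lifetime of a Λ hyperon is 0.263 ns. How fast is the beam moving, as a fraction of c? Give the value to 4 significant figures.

γ = Δt/τ₀ = 0.513/0.263 = 1.95057
β = √(1 − 1/γ²) = √(1 − 1/1.95057²) = 0.8586

β ≈ 0.8586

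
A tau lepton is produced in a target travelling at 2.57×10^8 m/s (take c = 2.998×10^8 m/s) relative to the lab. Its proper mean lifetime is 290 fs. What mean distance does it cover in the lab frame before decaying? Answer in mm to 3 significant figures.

β = v/c = 2.57×10^8 / 2.998×10^8 = 0.85724
γ = 1/√(1 − 0.85724²) = 1.9420
Dilated lifetime: Δt = γτ₀ = 1.9420 × 290 fs = 563.19 fs
d = vΔt = 0.85724c × 563.19 fs = 2.5700×10^8 m/s × 5.6319×10^-13 s = 0.145 mm

d ≈ 0.145 mm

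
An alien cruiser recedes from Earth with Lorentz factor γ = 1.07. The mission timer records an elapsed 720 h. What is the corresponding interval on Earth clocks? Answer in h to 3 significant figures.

γ = 1.07 (given)
Time dilation: Δt = γτ₀ = 1.07 × 720 h = 770 h

Δt ≈ 770 h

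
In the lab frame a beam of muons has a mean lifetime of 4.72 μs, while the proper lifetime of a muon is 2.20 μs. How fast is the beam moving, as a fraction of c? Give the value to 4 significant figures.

β ≈ 0.8847

γ = Δt/τ₀ = 4.72/2.20 = 2.14545
β = √(1 − 1/γ²) = √(1 − 1/2.14545²) = 0.8847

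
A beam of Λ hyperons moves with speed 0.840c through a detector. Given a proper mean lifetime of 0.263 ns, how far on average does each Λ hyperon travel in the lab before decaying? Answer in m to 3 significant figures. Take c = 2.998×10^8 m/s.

γ = 1/√(1 − 0.840²) = 1.8430
Dilated lifetime: Δt = γτ₀ = 1.8430 × 0.263 ns = 0.48472 ns
d = vΔt = 0.840c × 0.48472 ns = 2.5183×10^8 m/s × 4.8472×10^-10 s = 0.122 m

d ≈ 0.122 m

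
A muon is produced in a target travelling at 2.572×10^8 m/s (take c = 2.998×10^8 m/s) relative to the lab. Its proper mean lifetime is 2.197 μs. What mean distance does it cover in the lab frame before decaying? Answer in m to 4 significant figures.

d ≈ 1100 m

β = v/c = 2.572×10^8 / 2.998×10^8 = 0.857905
γ = 1/√(1 − 0.857905²) = 1.94625
Dilated lifetime: Δt = γτ₀ = 1.94625 × 2.197 μs = 4.27592 μs
d = vΔt = 0.857905c × 4.27592 μs = 2.57200×10^8 m/s × 4.27592×10^-6 s = 1100 m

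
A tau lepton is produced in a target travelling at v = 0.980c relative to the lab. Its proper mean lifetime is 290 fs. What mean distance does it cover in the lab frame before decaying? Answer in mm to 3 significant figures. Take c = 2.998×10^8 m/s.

d ≈ 0.428 mm

γ = 1/√(1 − 0.980²) = 5.0252
Dilated lifetime: Δt = γτ₀ = 5.0252 × 290 fs = 1457.3 fs
d = vΔt = 0.980c × 1457.3 fs = 2.9380×10^8 m/s × 1.4573×10^-12 s = 0.428 mm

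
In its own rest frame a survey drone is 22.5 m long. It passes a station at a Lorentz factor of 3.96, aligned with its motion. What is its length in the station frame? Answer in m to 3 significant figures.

L ≈ 5.68 m

γ = 3.96 (given)
Length contraction: L = L₀/γ = 22.5/3.96 = 5.68 m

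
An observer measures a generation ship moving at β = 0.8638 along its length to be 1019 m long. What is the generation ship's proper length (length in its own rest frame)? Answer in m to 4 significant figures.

γ = 1/√(1 − 0.8638²) = 1.98478
L₀ = γL = 1.98478 × 1019 = 2022 m

L₀ ≈ 2022 m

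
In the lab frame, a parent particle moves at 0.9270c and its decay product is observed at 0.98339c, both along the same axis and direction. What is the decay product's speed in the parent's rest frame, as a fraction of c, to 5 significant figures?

u' ≈ 0.63791c

Inverse velocity addition: u' = (u − v)/(1 − uv/c²)
= (0.98339 − 0.9270)/(1 − 0.98339×0.9270) = 0.056390/0.08839747 = 0.63791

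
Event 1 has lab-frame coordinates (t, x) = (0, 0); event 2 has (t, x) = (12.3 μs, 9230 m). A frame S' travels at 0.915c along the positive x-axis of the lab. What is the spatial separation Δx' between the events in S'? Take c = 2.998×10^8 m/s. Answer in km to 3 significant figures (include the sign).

Δx' ≈ 14.5 km

γ = 1/√(1 − 0.915²) = 2.4786
Δx' = γ(Δx − vΔt) = 2.4786 × (9230 m − 0.915×(2.998×10^8 m/s)×12.3×10^-6 s)
= 2.4786 × (5855.9 m) = 14.5 km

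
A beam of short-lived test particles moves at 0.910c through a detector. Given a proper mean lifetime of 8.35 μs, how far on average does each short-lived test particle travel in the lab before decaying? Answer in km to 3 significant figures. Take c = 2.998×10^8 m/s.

γ = 1/√(1 − 0.910²) = 2.4119
Dilated lifetime: Δt = γτ₀ = 2.4119 × 8.35 μs = 20.139 μs
d = vΔt = 0.910c × 20.139 μs = 2.7282×10^8 m/s × 2.0139×10^-5 s = 5.49 km

d ≈ 5.49 km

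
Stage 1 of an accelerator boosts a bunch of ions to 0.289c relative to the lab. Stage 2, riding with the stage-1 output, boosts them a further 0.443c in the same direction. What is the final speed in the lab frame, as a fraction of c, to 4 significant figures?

Compose boost 2: (0.443 + 0.289)/(1 + 0.443×0.289) = 0.7320/1.12803 = 0.6489

u ≈ 0.6489c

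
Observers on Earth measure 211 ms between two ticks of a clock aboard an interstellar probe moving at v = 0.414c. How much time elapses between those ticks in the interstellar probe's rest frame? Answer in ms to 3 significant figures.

γ = 1/√(1 − 0.414²) = 1.0986
Proper time: τ₀ = Δt/γ = 211/1.0986 = 192 ms

τ₀ ≈ 192 ms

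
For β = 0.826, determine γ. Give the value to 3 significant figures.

γ ≈ 1.77

γ = 1/√(1 − β²) = 1/√(1 − 0.826²) = 1/√(0.31772) = 1.77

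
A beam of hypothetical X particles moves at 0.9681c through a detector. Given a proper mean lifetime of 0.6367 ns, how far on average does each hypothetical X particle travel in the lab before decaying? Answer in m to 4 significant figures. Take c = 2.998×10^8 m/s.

d ≈ 0.7375 m

γ = 1/√(1 − 0.9681²) = 3.99099
Dilated lifetime: Δt = γτ₀ = 3.99099 × 0.6367 ns = 2.54107 ns
d = vΔt = 0.9681c × 2.54107 ns = 2.90236×10^8 m/s × 2.54107×10^-9 s = 0.7375 m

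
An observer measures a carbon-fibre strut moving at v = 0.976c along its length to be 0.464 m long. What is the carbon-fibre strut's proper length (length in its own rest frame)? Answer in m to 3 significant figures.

L₀ ≈ 2.13 m

γ = 1/√(1 − 0.976²) = 4.5920
L₀ = γL = 4.5920 × 0.464 = 2.13 m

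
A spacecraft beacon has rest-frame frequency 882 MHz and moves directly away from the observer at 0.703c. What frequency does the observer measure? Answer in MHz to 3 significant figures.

Relativistic Doppler: f_obs = f_src √((1−β)/(1+β))
= 882 × √(0.29700/1.7030) = 882 × 0.41761 = 368 MHz

f_obs ≈ 368 MHz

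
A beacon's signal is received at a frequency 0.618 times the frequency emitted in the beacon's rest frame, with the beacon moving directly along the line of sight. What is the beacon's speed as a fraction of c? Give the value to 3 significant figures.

β ≈ 0.447

f_obs/f_src = √((1−β)/(1+β)) = 0.618  ⇒  (1−β)/(1+β) = 0.38192
β = |1 − D²|/(1 + D²) = |1 − 0.38192|/(1 + 0.38192) = 0.447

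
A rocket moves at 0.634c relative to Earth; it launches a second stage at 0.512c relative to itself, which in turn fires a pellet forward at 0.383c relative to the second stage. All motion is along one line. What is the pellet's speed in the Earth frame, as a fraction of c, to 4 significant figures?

u ≈ 0.9375c

Compose boost 2: (0.512 + 0.634)/(1 + 0.512×0.634) = 1.146/1.32461 = 0.865162
Compose boost 3: (0.383 + 0.865162)/(1 + 0.383×0.865162) = 1.24816/1.33136 = 0.9375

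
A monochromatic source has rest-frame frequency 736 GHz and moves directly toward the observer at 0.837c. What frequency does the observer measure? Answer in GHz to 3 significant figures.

f_obs ≈ 2470 GHz

Relativistic Doppler: f_obs = f_src √((1+β)/(1−β))
= 736 × √(1.8370/0.16300) = 736 × 3.3571 = 2470 GHz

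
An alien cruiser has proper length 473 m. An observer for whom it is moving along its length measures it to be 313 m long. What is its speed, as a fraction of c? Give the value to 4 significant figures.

γ = L₀/L = 473/313 = 1.51118
β = √(1 − 1/γ²) = 0.7497

β ≈ 0.7497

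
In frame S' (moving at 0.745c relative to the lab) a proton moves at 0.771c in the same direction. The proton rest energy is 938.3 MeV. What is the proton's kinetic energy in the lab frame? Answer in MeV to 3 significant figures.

u_lab = (0.771 + 0.745)/(1 + 0.771×0.745) = 0.962910
γ = 1/√(1 − 0.962910²) = 3.7061
K = (γ − 1)m₀c² = (3.7061 − 1) × 938.3 = 2.7061 × 938.3 = 2540 MeV

K ≈ 2540 MeV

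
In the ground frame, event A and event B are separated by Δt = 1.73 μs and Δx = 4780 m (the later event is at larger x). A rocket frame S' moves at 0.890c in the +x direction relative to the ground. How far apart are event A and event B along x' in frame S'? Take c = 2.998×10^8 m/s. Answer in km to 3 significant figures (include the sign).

γ = 1/√(1 − 0.890²) = 2.1932
Δx' = γ(Δx − vΔt) = 2.1932 × (4780 m − 0.890×(2.998×10^8 m/s)×1.73×10^-6 s)
= 2.1932 × (4318.4 m) = 9.47 km

Δx' ≈ 9.47 km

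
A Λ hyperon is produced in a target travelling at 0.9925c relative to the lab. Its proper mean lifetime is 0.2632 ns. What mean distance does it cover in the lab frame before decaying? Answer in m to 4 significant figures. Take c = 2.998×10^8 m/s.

d ≈ 0.6406 m

γ = 1/√(1 − 0.9925²) = 8.18032
Dilated lifetime: Δt = γτ₀ = 8.18032 × 0.2632 ns = 2.15306 ns
d = vΔt = 0.9925c × 2.15306 ns = 2.97552×10^8 m/s × 2.15306×10^-9 s = 0.6406 m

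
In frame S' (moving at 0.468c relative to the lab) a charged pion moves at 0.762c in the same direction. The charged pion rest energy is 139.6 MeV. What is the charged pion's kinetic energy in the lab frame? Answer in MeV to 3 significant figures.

K ≈ 191 MeV

u_lab = (0.762 + 0.468)/(1 + 0.762×0.468) = 0.906668
γ = 1/√(1 − 0.906668²) = 2.3705
K = (γ − 1)m₀c² = (2.3705 − 1) × 139.6 = 1.3705 × 139.6 = 191 MeV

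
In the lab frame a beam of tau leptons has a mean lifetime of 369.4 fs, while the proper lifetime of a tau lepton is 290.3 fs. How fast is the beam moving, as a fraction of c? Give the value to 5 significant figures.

β ≈ 0.61839

γ = Δt/τ₀ = 369.4/290.3 = 1.272477
β = √(1 − 1/γ²) = √(1 − 1/1.272477²) = 0.61839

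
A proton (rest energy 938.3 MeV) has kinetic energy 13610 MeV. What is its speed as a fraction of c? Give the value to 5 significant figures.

γ = 1 + K/(m₀c²) = 1 + 13610/938.3 = 15.50496
β = √(1 − 1/γ²) = 0.99792

β ≈ 0.99792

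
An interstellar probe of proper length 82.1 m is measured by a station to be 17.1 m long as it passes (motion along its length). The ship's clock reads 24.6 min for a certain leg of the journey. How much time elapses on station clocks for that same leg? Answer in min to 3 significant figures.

Δt ≈ 118 min

Length contraction ⇒ γ = L₀/L = 82.1/17.1 = 4.8012
Time dilation: Δt = γτ₀ = 4.8012 × 24.6 min = 118 min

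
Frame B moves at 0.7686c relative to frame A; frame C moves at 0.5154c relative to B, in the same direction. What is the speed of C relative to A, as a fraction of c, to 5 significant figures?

u ≈ 0.91968c

Compose boost 2: (0.5154 + 0.7686)/(1 + 0.5154×0.7686) = 1.2840/1.396136 = 0.91968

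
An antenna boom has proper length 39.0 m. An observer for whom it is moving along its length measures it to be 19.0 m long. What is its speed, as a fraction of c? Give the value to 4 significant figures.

γ = L₀/L = 39.0/19.0 = 2.05263
β = √(1 − 1/γ²) = 0.8733

β ≈ 0.8733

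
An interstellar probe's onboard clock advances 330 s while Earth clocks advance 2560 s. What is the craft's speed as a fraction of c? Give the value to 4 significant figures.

γ = Δt/τ₀ = 2560/330 = 7.75758
β = √(1 − 1/γ²) = √(1 − 1/7.75758²) = 0.9917

β ≈ 0.9917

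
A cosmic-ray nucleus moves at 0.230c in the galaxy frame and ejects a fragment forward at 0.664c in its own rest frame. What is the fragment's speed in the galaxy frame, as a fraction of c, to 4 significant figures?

Compose boost 2: (0.664 + 0.230)/(1 + 0.664×0.230) = 0.8940/1.15272 = 0.7756

u ≈ 0.7756c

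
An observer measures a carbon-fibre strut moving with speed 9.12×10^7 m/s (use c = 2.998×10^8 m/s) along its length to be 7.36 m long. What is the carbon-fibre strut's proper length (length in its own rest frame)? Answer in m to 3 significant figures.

L₀ ≈ 7.73 m

β = v/c = 9.12×10^7 / 2.998×10^8 = 0.30420
γ = 1/√(1 − 0.30420²) = 1.0498
L₀ = γL = 1.0498 × 7.36 = 7.73 m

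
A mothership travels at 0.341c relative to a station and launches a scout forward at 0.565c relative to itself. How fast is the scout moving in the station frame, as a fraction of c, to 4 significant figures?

Compose boost 2: (0.565 + 0.341)/(1 + 0.565×0.341) = 0.9060/1.19267 = 0.7596

u ≈ 0.7596c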